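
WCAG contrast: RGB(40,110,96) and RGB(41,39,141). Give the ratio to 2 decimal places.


Linearize each sRGB channel c=v/255: c/12.92 if c ≤ 0.04045 else ((c+0.055)/1.055)^2.4
L = 0.2126×R_lin + 0.7152×G_lin + 0.0722×B_lin
Color 1 (40,110,96):
  R=40: 40/255≈0.1569 > 0.04045 → ((0.1569+0.055)/1.055)^2.4 ≈ 0.02122
  G=110: 110/255≈0.4314 > 0.04045 → ((0.4314+0.055)/1.055)^2.4 ≈ 0.15593
  B=96: 96/255≈0.3765 > 0.04045 → ((0.3765+0.055)/1.055)^2.4 ≈ 0.11697
  L1 = 0.2126×0.02122 + 0.7152×0.15593 + 0.0722×0.11697 ≈ 0.12448
Color 2 (41,39,141):
  R=41: 41/255≈0.1608 > 0.04045 → ((0.1608+0.055)/1.055)^2.4 ≈ 0.02217
  G=39: 39/255≈0.1529 > 0.04045 → ((0.1529+0.055)/1.055)^2.4 ≈ 0.02029
  B=141: 141/255≈0.5529 > 0.04045 → ((0.5529+0.055)/1.055)^2.4 ≈ 0.26636
  L2 = 0.2126×0.02217 + 0.7152×0.02029 + 0.0722×0.26636 ≈ 0.03846
Lighter = 0.12448, Darker = 0.03846
Ratio = (L_lighter + 0.05) / (L_darker + 0.05)
Ratio = (0.12448 + 0.05) / (0.03846 + 0.05) = 0.17448 / 0.08846 ≈ 1.9725
Ratio ≈ 1.97:1


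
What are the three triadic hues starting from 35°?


Triadic: equally spaced at 120° intervals
H1 = 35°
H2 = (35 + 120) mod 360 = 155°
H3 = (35 + 240) mod 360 = 275°
Triadic = 35°, 155°, 275°


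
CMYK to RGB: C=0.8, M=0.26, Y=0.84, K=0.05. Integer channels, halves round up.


R = 255 × (1-C) × (1-K) = 255 × 0.20 × 0.95 = 48.45 → 48
G = 255 × (1-M) × (1-K) = 255 × 0.74 × 0.95 = 179.265 → 179
B = 255 × (1-Y) × (1-K) = 255 × 0.16 × 0.95 = 38.76 → 39
= RGB(48, 179, 39)


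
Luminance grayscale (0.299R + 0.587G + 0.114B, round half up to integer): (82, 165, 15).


Gray = 0.299×R + 0.587×G + 0.114×B
Gray = 0.299×82 + 0.587×165 + 0.114×15
Gray = 24.518 + 96.855 + 1.710
Gray = 123.083 → round half up → 123
Gray = 123


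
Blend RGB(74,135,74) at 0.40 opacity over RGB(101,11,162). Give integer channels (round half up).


C = α×F + (1-α)×B, with 1-α = 0.60
R: 0.40×74 + 0.60×101 = 29.60 + 60.60 = 90.20 → 90
G: 0.40×135 + 0.60×11 = 54.00 + 6.60 = 60.60 → 61
B: 0.40×74 + 0.60×162 = 29.60 + 97.20 = 126.80 → 127
= RGB(90, 61, 127)


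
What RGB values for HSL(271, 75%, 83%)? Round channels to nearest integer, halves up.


H=271°, S=0.75, L=0.83
C = (1-|2L-1|)×S = (1-|0.66|)×0.75 = 0.255
H' = H/60 = 271/60 ≈ 4.5167; X = C×(1-|H' mod 2 - 1|) = 0.13175
m = L - C/2 = 0.83 - 0.1275 = 0.7025
Sector ⌊H'⌋ = 4 → (R',G',B') = (0.13175, 0.0, 0.255)
RGB = ((R'+m)×255, (G'+m)×255, (B'+m)×255) = (212.73375, 179.1375, 244.1625)
Round half up → RGB(213, 179, 244)


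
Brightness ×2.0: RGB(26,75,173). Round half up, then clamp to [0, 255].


Multiply each channel by 2.0, round half up, clamp to [0, 255]
R: 26×2.0 = 52
G: 75×2.0 = 150
B: 173×2.0 = 346 → clamp → 255
= RGB(52, 150, 255)


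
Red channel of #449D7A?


Color: #449D7A
R = 44 = 68
G = 9D = 157
B = 7A = 122
Red = 68


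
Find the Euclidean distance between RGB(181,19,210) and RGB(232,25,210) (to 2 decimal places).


d = √[(R₁-R₂)² + (G₁-G₂)² + (B₁-B₂)²]
d = √[(181-232)² + (19-25)² + (210-210)²]
d = √[2601 + 36 + 0]
d = √2637
d ≈ 51.35


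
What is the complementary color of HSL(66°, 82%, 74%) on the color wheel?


Complement = opposite side of color wheel = hue + 180°
H' = (66 + 180) mod 360 = 246°
S and L unchanged.
= HSL(246°, 82%, 74%)


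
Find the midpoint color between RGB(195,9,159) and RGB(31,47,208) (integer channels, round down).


Midpoint: each channel = ⌊(C₁+C₂)/2⌋
R: ⌊(195+31)/2⌋ = 113
G: ⌊(9+47)/2⌋ = 28
B: ⌊(159+208)/2⌋ = 183
= RGB(113, 28, 183)


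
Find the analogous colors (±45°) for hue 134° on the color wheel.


Base hue: 134°
Left analog: (134 - 45) mod 360 = 89°
Right analog: (134 + 45) mod 360 = 179°
Analogous hues = 89° and 179°


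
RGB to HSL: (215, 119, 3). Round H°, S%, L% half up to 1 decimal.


Normalize: R'=215/255≈0.8431, G'=119/255≈0.4667, B'=3/255≈0.0118
Max=215/255, Min=3/255, Δ=Max-Min=212/255
L = (Max+Min)/2 = (215+3)/510 = 218/510 = 0.42745… → L = 42.7%
L ≤ 0.5 → S = Δ/(Max+Min) = 212/(215+3) = 212/218 = 0.97247… → S = 97.2%
(the 1/255 factors cancel in S and H, so raw channel differences can be used)
Max is R' → H = 60 × (((G-B)/Δ) mod 6) = 60 × (((119-3)/212) mod 6)
  116/212 = 0.5471…
  H = 60 × 0.5471… = 32.830…° → H = 32.8°
= HSL(32.8°, 97.2%, 42.7%)


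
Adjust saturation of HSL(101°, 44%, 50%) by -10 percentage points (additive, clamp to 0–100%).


Original S = 44%
Adjustment = -10 percentage points
New S = 44 + (-10) = 34
Clamp to [0, 100] → 34
= HSL(101°, 34%, 50%)


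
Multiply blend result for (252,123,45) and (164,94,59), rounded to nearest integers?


Multiply: C = A×B/255, rounded to nearest integer
R: 252×164/255 = 41328/255 ≈ 162.071 → 162
G: 123×94/255 = 11562/255 ≈ 45.341 → 45
B: 45×59/255 = 2655/255 ≈ 10.412 → 10
= RGB(162, 45, 10)


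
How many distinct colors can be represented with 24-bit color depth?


Colors = 2^bits = 2^24
= 16,777,216 colors


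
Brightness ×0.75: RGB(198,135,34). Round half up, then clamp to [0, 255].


Multiply each channel by 0.75, round half up, clamp to [0, 255]
R: 198×0.75 = 148.5 → round → 149
G: 135×0.75 = 101.25 → round → 101
B: 34×0.75 = 25.5 → round → 26
= RGB(149, 101, 26)


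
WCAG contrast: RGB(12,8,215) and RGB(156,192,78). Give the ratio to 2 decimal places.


Linearize each sRGB channel c=v/255: c/12.92 if c ≤ 0.04045 else ((c+0.055)/1.055)^2.4
L = 0.2126×R_lin + 0.7152×G_lin + 0.0722×B_lin
Color 1 (12,8,215):
  R=12: 12/255≈0.0471 > 0.04045 → ((0.0471+0.055)/1.055)^2.4 ≈ 0.00368
  G=8: 8/255≈0.0314 ≤ 0.04045 → 0.0314/12.92 ≈ 0.00243
  B=215: 215/255≈0.8431 > 0.04045 → ((0.8431+0.055)/1.055)^2.4 ≈ 0.67954
  L1 = 0.2126×0.00368 + 0.7152×0.00243 + 0.0722×0.67954 ≈ 0.05158
Color 2 (156,192,78):
  R=156: 156/255≈0.6118 > 0.04045 → ((0.6118+0.055)/1.055)^2.4 ≈ 0.33245
  G=192: 192/255≈0.7529 > 0.04045 → ((0.7529+0.055)/1.055)^2.4 ≈ 0.52712
  B=78: 78/255≈0.3059 > 0.04045 → ((0.3059+0.055)/1.055)^2.4 ≈ 0.07619
  L2 = 0.2126×0.33245 + 0.7152×0.52712 + 0.0722×0.07619 ≈ 0.45317
Lighter = 0.45317, Darker = 0.05158
Ratio = (L_lighter + 0.05) / (L_darker + 0.05)
Ratio = (0.45317 + 0.05) / (0.05158 + 0.05) = 0.50317 / 0.10158 ≈ 4.9534
Ratio ≈ 4.95:1


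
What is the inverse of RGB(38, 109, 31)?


Invert: (255-R, 255-G, 255-B)
R: 255-38 = 217
G: 255-109 = 146
B: 255-31 = 224
= RGB(217, 146, 224)


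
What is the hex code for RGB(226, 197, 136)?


R = 226 → E2 (hex)
G = 197 → C5 (hex)
B = 136 → 88 (hex)
Hex = #E2C588


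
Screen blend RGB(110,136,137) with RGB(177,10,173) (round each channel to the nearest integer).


Screen: C = 255 - (255-A)×(255-B)/255, rounded to nearest integer
R: 255 - (255-110)×(255-177)/255 = 255 - 11310/255 ≈ 255 - 44.353 = 210.647 → 211
G: 255 - (255-136)×(255-10)/255 = 255 - 29155/255 ≈ 255 - 114.333 = 140.667 → 141
B: 255 - (255-137)×(255-173)/255 = 255 - 9676/255 ≈ 255 - 37.945 = 217.055 → 217
= RGB(211, 141, 217)


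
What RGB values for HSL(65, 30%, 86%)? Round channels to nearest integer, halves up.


H=65°, S=0.30, L=0.86
C = (1-|2L-1|)×S = (1-|0.72|)×0.30 = 0.084
H' = H/60 = 65/60 ≈ 1.0833; X = C×(1-|H' mod 2 - 1|) = 0.077
m = L - C/2 = 0.86 - 0.042 = 0.818
Sector ⌊H'⌋ = 1 → (R',G',B') = (0.077, 0.084, 0.0)
RGB = ((R'+m)×255, (G'+m)×255, (B'+m)×255) = (228.225, 230.01, 208.59)
Round half up → RGB(228, 230, 209)


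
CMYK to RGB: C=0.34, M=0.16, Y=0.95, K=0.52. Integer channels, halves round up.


R = 255 × (1-C) × (1-K) = 255 × 0.66 × 0.48 = 80.784 → 81
G = 255 × (1-M) × (1-K) = 255 × 0.84 × 0.48 = 102.816 → 103
B = 255 × (1-Y) × (1-K) = 255 × 0.05 × 0.48 = 6.12 → 6
= RGB(81, 103, 6)


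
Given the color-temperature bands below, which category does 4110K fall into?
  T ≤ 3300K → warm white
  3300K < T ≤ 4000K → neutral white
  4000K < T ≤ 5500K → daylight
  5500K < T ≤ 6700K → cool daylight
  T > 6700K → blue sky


Temperature: 4110K
4000K < 4110K ≤ 5500K → daylight
Classification: daylight


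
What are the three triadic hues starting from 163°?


Triadic: equally spaced at 120° intervals
H1 = 163°
H2 = (163 + 120) mod 360 = 283°
H3 = (163 + 240) mod 360 = 43°
Triadic = 163°, 283°, 43°


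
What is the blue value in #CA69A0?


Color: #CA69A0
R = CA = 202
G = 69 = 105
B = A0 = 160
Blue = 160


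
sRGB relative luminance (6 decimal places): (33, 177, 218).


Linearize each channel (sRGB transfer function): c = v/255; c_lin = c/12.92 if c ≤ 0.04045, else ((c+0.055)/1.055)^2.4
  R: 33/255 ≈ 0.129412 > 0.04045 → ((0.129412+0.055)/1.055)^2.4 ≈ 0.015209
  G: 177/255 ≈ 0.694118 > 0.04045 → ((0.694118+0.055)/1.055)^2.4 ≈ 0.439657
  B: 218/255 ≈ 0.854902 > 0.04045 → ((0.854902+0.055)/1.055)^2.4 ≈ 0.701102
R_lin = 0.015209, G_lin = 0.439657, B_lin = 0.701102
L = 0.2126×R + 0.7152×G + 0.0722×B
L = 0.2126×0.015209 + 0.7152×0.439657 + 0.0722×0.701102
L ≈ 0.368296


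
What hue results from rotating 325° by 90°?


New hue = (H + rotation) mod 360
New hue = (325 + 90) mod 360
= 415 mod 360
= 55°


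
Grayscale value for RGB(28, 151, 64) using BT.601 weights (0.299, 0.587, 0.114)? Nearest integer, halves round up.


Gray = 0.299×R + 0.587×G + 0.114×B
Gray = 0.299×28 + 0.587×151 + 0.114×64
Gray = 8.372 + 88.637 + 7.296
Gray = 104.305 → round half up → 104
Gray = 104


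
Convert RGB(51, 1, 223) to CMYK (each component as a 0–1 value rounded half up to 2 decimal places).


R'=51/255≈0.2000, G'=1/255≈0.0039, B'=223/255≈0.8745
K = 1 - max(R',G',B') = 1 - 223/255 = 32/255 = 0.12549… → 0.13
(1-R'-K)/(1-K) simplifies to (max-R)/max with max = 223:
C = (223-51)/223 = 172/223 = 0.77130… → 0.77
M = (223-1)/223 = 222/223 = 0.99551… → 1.00
Y = (223-223)/223 = 0/223 = 0 → 0.00
= CMYK(0.77, 1.00, 0.00, 0.13)


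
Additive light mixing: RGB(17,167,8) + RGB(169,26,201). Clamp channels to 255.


Additive: each channel = min(255, C₁+C₂)
R: 17+169 = 186 → 186
G: 167+26 = 193 → 193
B: 8+201 = 209 → 209
= RGB(186, 193, 209)


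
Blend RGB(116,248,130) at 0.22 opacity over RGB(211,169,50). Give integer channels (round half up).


C = α×F + (1-α)×B, with 1-α = 0.78
R: 0.22×116 + 0.78×211 = 25.52 + 164.58 = 190.10 → 190
G: 0.22×248 + 0.78×169 = 54.56 + 131.82 = 186.38 → 186
B: 0.22×130 + 0.78×50 = 28.60 + 39.00 = 67.60 → 68
= RGB(190, 186, 68)


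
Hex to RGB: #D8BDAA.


D8 → 216 (R)
BD → 189 (G)
AA → 170 (B)
= RGB(216, 189, 170)


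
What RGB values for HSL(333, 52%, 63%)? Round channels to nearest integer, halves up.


H=333°, S=0.52, L=0.63
C = (1-|2L-1|)×S = (1-|0.26|)×0.52 = 0.3848
H' = H/60 = 333/60 ≈ 5.5500; X = C×(1-|H' mod 2 - 1|) = 0.17316
m = L - C/2 = 0.63 - 0.1924 = 0.4376
Sector ⌊H'⌋ = 5 → (R',G',B') = (0.3848, 0.0, 0.17316)
RGB = ((R'+m)×255, (G'+m)×255, (B'+m)×255) = (209.712, 111.588, 155.7438)
Round half up → RGB(210, 112, 156)


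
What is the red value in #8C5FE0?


Color: #8C5FE0
R = 8C = 140
G = 5F = 95
B = E0 = 224
Red = 140


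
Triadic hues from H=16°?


Triadic: equally spaced at 120° intervals
H1 = 16°
H2 = (16 + 120) mod 360 = 136°
H3 = (16 + 240) mod 360 = 256°
Triadic = 16°, 136°, 256°


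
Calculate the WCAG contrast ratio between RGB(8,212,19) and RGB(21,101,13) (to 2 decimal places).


Linearize each sRGB channel c=v/255: c/12.92 if c ≤ 0.04045 else ((c+0.055)/1.055)^2.4
L = 0.2126×R_lin + 0.7152×G_lin + 0.0722×B_lin
Color 1 (8,212,19):
  R=8: 8/255≈0.0314 ≤ 0.04045 → 0.0314/12.92 ≈ 0.00243
  G=212: 212/255≈0.8314 > 0.04045 → ((0.8314+0.055)/1.055)^2.4 ≈ 0.65837
  B=19: 19/255≈0.0745 > 0.04045 → ((0.0745+0.055)/1.055)^2.4 ≈ 0.00651
  L1 = 0.2126×0.00243 + 0.7152×0.65837 + 0.0722×0.00651 ≈ 0.47186
Color 2 (21,101,13):
  R=21: 21/255≈0.0824 > 0.04045 → ((0.0824+0.055)/1.055)^2.4 ≈ 0.00750
  G=101: 101/255≈0.3961 > 0.04045 → ((0.3961+0.055)/1.055)^2.4 ≈ 0.13014
  B=13: 13/255≈0.0510 > 0.04045 → ((0.0510+0.055)/1.055)^2.4 ≈ 0.00402
  L2 = 0.2126×0.00750 + 0.7152×0.13014 + 0.0722×0.00402 ≈ 0.09496
Lighter = 0.47186, Darker = 0.09496
Ratio = (L_lighter + 0.05) / (L_darker + 0.05)
Ratio = (0.47186 + 0.05) / (0.09496 + 0.05) = 0.52186 / 0.14496 ≈ 3.6000
Ratio ≈ 3.60:1


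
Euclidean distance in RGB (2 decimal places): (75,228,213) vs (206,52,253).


d = √[(R₁-R₂)² + (G₁-G₂)² + (B₁-B₂)²]
d = √[(75-206)² + (228-52)² + (213-253)²]
d = √[17161 + 30976 + 1600]
d = √49737
d ≈ 223.02


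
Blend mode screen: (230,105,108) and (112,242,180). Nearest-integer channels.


Screen: C = 255 - (255-A)×(255-B)/255, rounded to nearest integer
R: 255 - (255-230)×(255-112)/255 = 255 - 3575/255 ≈ 255 - 14.020 = 240.980 → 241
G: 255 - (255-105)×(255-242)/255 = 255 - 1950/255 ≈ 255 - 7.647 = 247.353 → 247
B: 255 - (255-108)×(255-180)/255 = 255 - 11025/255 ≈ 255 - 43.235 = 211.765 → 212
= RGB(241, 247, 212)


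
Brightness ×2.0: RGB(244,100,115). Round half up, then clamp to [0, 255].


Multiply each channel by 2.0, round half up, clamp to [0, 255]
R: 244×2.0 = 488 → clamp → 255
G: 100×2.0 = 200
B: 115×2.0 = 230
= RGB(255, 200, 230)


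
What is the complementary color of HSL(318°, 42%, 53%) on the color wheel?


Complement = opposite side of color wheel = hue + 180°
H' = (318 + 180) mod 360 = 138°
S and L unchanged.
= HSL(138°, 42%, 53%)


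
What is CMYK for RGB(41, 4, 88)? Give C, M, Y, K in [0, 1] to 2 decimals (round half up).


R'=41/255≈0.1608, G'=4/255≈0.0157, B'=88/255≈0.3451
K = 1 - max(R',G',B') = 1 - 88/255 = 167/255 = 0.65490… → 0.65
(1-R'-K)/(1-K) simplifies to (max-R)/max with max = 88:
C = (88-41)/88 = 47/88 = 0.53409… → 0.53
M = (88-4)/88 = 84/88 = 0.95454… → 0.95
Y = (88-88)/88 = 0/88 = 0 → 0.00
= CMYK(0.53, 0.95, 0.00, 0.65)


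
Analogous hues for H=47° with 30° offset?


Base hue: 47°
Left analog: (47 - 30) mod 360 = 17°
Right analog: (47 + 30) mod 360 = 77°
Analogous hues = 17° and 77°


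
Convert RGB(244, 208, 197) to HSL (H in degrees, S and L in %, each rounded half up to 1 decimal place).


Normalize: R'=244/255≈0.9569, G'=208/255≈0.8157, B'=197/255≈0.7725
Max=244/255, Min=197/255, Δ=Max-Min=47/255
L = (Max+Min)/2 = (244+197)/510 = 441/510 = 0.86470… → L = 86.5%
L > 0.5 → S = Δ/(2-Max-Min) = 47/(510-244-197) = 47/69 = 0.68115… → S = 68.1%
(the 1/255 factors cancel in S and H, so raw channel differences can be used)
Max is R' → H = 60 × (((G-B)/Δ) mod 6) = 60 × (((208-197)/47) mod 6)
  11/47 = 0.2340…
  H = 60 × 0.2340… = 14.042…° → H = 14.0°
= HSL(14.0°, 68.1%, 86.5%)


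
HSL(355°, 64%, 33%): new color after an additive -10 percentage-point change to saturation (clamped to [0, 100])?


Original S = 64%
Adjustment = -10 percentage points
New S = 64 + (-10) = 54
Clamp to [0, 100] → 54
= HSL(355°, 54%, 33%)


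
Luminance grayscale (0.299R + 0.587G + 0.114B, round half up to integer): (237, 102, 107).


Gray = 0.299×R + 0.587×G + 0.114×B
Gray = 0.299×237 + 0.587×102 + 0.114×107
Gray = 70.863 + 59.874 + 12.198
Gray = 142.935 → round half up → 143
Gray = 143


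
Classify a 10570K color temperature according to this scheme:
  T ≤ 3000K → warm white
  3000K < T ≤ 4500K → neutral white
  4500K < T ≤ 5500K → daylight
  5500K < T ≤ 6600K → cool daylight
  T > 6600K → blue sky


Temperature: 10570K
10570K > 6600K → blue sky
Classification: blue sky


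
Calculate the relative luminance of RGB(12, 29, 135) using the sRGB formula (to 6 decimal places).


Linearize each channel (sRGB transfer function): c = v/255; c_lin = c/12.92 if c ≤ 0.04045, else ((c+0.055)/1.055)^2.4
  R: 12/255 ≈ 0.047059 > 0.04045 → ((0.047059+0.055)/1.055)^2.4 ≈ 0.003677
  G: 29/255 ≈ 0.113725 > 0.04045 → ((0.113725+0.055)/1.055)^2.4 ≈ 0.012286
  B: 135/255 ≈ 0.529412 > 0.04045 → ((0.529412+0.055)/1.055)^2.4 ≈ 0.242281
R_lin = 0.003677, G_lin = 0.012286, B_lin = 0.242281
L = 0.2126×R + 0.7152×G + 0.0722×B
L = 0.2126×0.003677 + 0.7152×0.012286 + 0.0722×0.242281
L ≈ 0.027062


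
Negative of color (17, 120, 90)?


Invert: (255-R, 255-G, 255-B)
R: 255-17 = 238
G: 255-120 = 135
B: 255-90 = 165
= RGB(238, 135, 165)


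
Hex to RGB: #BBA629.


BB → 187 (R)
A6 → 166 (G)
29 → 41 (B)
= RGB(187, 166, 41)


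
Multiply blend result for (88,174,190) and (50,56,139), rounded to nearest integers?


Multiply: C = A×B/255, rounded to nearest integer
R: 88×50/255 = 4400/255 ≈ 17.255 → 17
G: 174×56/255 = 9744/255 ≈ 38.212 → 38
B: 190×139/255 = 26410/255 ≈ 103.569 → 104
= RGB(17, 38, 104)


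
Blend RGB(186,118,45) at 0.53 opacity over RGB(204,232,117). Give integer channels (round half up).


C = α×F + (1-α)×B, with 1-α = 0.47
R: 0.53×186 + 0.47×204 = 98.58 + 95.88 = 194.46 → 194
G: 0.53×118 + 0.47×232 = 62.54 + 109.04 = 171.58 → 172
B: 0.53×45 + 0.47×117 = 23.85 + 54.99 = 78.84 → 79
= RGB(194, 172, 79)


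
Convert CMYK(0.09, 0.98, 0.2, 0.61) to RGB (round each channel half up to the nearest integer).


R = 255 × (1-C) × (1-K) = 255 × 0.91 × 0.39 = 90.4995 → 90
G = 255 × (1-M) × (1-K) = 255 × 0.02 × 0.39 = 1.989 → 2
B = 255 × (1-Y) × (1-K) = 255 × 0.80 × 0.39 = 79.56 → 80
= RGB(90, 2, 80)


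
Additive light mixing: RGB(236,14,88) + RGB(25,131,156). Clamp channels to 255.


Additive: each channel = min(255, C₁+C₂)
R: 236+25 = 261 → 255
G: 14+131 = 145 → 145
B: 88+156 = 244 → 244
= RGB(255, 145, 244)


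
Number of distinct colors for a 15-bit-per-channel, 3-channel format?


Total bits = 15 bits/channel × 3 channels = 45 bits
Distinct colors = 2^45
= 35,184,372,088,832 colors


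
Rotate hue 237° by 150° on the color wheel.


New hue = (H + rotation) mod 360
New hue = (237 + 150) mod 360
= 387 mod 360
= 27°


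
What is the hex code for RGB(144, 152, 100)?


R = 144 → 90 (hex)
G = 152 → 98 (hex)
B = 100 → 64 (hex)
Hex = #909864


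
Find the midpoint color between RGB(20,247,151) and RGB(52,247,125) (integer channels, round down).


Midpoint: each channel = ⌊(C₁+C₂)/2⌋
R: ⌊(20+52)/2⌋ = 36
G: ⌊(247+247)/2⌋ = 247
B: ⌊(151+125)/2⌋ = 138
= RGB(36, 247, 138)


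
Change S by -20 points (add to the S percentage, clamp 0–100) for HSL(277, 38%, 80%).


Original S = 38%
Adjustment = -20 percentage points
New S = 38 + (-20) = 18
Clamp to [0, 100] → 18
= HSL(277°, 18%, 80%)


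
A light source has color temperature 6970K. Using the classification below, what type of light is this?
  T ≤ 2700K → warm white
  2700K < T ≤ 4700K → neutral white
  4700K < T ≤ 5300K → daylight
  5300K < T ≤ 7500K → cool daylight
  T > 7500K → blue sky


Temperature: 6970K
5300K < 6970K ≤ 7500K → cool daylight
Classification: cool daylight


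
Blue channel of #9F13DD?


Color: #9F13DD
R = 9F = 159
G = 13 = 19
B = DD = 221
Blue = 221


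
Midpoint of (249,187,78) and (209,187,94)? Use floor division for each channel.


Midpoint: each channel = ⌊(C₁+C₂)/2⌋
R: ⌊(249+209)/2⌋ = 229
G: ⌊(187+187)/2⌋ = 187
B: ⌊(78+94)/2⌋ = 86
= RGB(229, 187, 86)


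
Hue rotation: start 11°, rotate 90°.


New hue = (H + rotation) mod 360
New hue = (11 + 90) mod 360
= 101 mod 360
= 101°


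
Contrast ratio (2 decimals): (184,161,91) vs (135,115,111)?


Linearize each sRGB channel c=v/255: c/12.92 if c ≤ 0.04045 else ((c+0.055)/1.055)^2.4
L = 0.2126×R_lin + 0.7152×G_lin + 0.0722×B_lin
Color 1 (184,161,91):
  R=184: 184/255≈0.7216 > 0.04045 → ((0.7216+0.055)/1.055)^2.4 ≈ 0.47932
  G=161: 161/255≈0.6314 > 0.04045 → ((0.6314+0.055)/1.055)^2.4 ≈ 0.35640
  B=91: 91/255≈0.3569 > 0.04045 → ((0.3569+0.055)/1.055)^2.4 ≈ 0.10462
  L1 = 0.2126×0.47932 + 0.7152×0.35640 + 0.0722×0.10462 ≈ 0.36435
Color 2 (135,115,111):
  R=135: 135/255≈0.5294 > 0.04045 → ((0.5294+0.055)/1.055)^2.4 ≈ 0.24228
  G=115: 115/255≈0.4510 > 0.04045 → ((0.4510+0.055)/1.055)^2.4 ≈ 0.17144
  B=111: 111/255≈0.4353 > 0.04045 → ((0.4353+0.055)/1.055)^2.4 ≈ 0.15896
  L2 = 0.2126×0.24228 + 0.7152×0.17144 + 0.0722×0.15896 ≈ 0.18560
Lighter = 0.36435, Darker = 0.18560
Ratio = (L_lighter + 0.05) / (L_darker + 0.05)
Ratio = (0.36435 + 0.05) / (0.18560 + 0.05) = 0.41435 / 0.23560 ≈ 1.7587
Ratio ≈ 1.76:1


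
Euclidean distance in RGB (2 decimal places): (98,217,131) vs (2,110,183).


d = √[(R₁-R₂)² + (G₁-G₂)² + (B₁-B₂)²]
d = √[(98-2)² + (217-110)² + (131-183)²]
d = √[9216 + 11449 + 2704]
d = √23369
d ≈ 152.87


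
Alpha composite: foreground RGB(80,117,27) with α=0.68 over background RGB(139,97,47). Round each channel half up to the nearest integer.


C = α×F + (1-α)×B, with 1-α = 0.32
R: 0.68×80 + 0.32×139 = 54.40 + 44.48 = 98.88 → 99
G: 0.68×117 + 0.32×97 = 79.56 + 31.04 = 110.60 → 111
B: 0.68×27 + 0.32×47 = 18.36 + 15.04 = 33.40 → 33
= RGB(99, 111, 33)


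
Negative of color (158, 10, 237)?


Invert: (255-R, 255-G, 255-B)
R: 255-158 = 97
G: 255-10 = 245
B: 255-237 = 18
= RGB(97, 245, 18)


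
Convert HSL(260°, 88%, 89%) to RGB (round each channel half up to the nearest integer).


H=260°, S=0.88, L=0.89
C = (1-|2L-1|)×S = (1-|0.78|)×0.88 = 0.1936
H' = H/60 = 260/60 ≈ 4.3333; X = C×(1-|H' mod 2 - 1|) ≈ 0.0645
m = L - C/2 = 0.89 - 0.0968 = 0.7932
Sector ⌊H'⌋ = 4 → (R',G',B') = (≈0.0645, 0.0, 0.1936)
RGB = ((R'+m)×255, (G'+m)×255, (B'+m)×255) = (218.722, 202.266, 251.634)
Round half up → RGB(219, 202, 252)


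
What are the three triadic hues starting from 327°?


Triadic: equally spaced at 120° intervals
H1 = 327°
H2 = (327 + 120) mod 360 = 87°
H3 = (327 + 240) mod 360 = 207°
Triadic = 327°, 87°, 207°


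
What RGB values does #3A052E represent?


3A → 58 (R)
05 → 5 (G)
2E → 46 (B)
= RGB(58, 5, 46)


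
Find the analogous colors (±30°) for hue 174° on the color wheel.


Base hue: 174°
Left analog: (174 - 30) mod 360 = 144°
Right analog: (174 + 30) mod 360 = 204°
Analogous hues = 144° and 204°


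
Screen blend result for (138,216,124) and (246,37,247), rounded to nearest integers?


Screen: C = 255 - (255-A)×(255-B)/255, rounded to nearest integer
R: 255 - (255-138)×(255-246)/255 = 255 - 1053/255 ≈ 255 - 4.129 = 250.871 → 251
G: 255 - (255-216)×(255-37)/255 = 255 - 8502/255 ≈ 255 - 33.341 = 221.659 → 222
B: 255 - (255-124)×(255-247)/255 = 255 - 1048/255 ≈ 255 - 4.110 = 250.890 → 251
= RGB(251, 222, 251)


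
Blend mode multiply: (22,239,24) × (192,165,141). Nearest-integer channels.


Multiply: C = A×B/255, rounded to nearest integer
R: 22×192/255 = 4224/255 ≈ 16.565 → 17
G: 239×165/255 = 39435/255 ≈ 154.647 → 155
B: 24×141/255 = 3384/255 ≈ 13.271 → 13
= RGB(17, 155, 13)


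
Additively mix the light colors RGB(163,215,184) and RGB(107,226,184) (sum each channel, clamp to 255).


Additive: each channel = min(255, C₁+C₂)
R: 163+107 = 270 → 255
G: 215+226 = 441 → 255
B: 184+184 = 368 → 255
= RGB(255, 255, 255)


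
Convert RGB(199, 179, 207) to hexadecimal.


R = 199 → C7 (hex)
G = 179 → B3 (hex)
B = 207 → CF (hex)
Hex = #C7B3CF


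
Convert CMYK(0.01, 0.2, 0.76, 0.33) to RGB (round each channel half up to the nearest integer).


R = 255 × (1-C) × (1-K) = 255 × 0.99 × 0.67 = 169.1415 → 169
G = 255 × (1-M) × (1-K) = 255 × 0.80 × 0.67 = 136.68 → 137
B = 255 × (1-Y) × (1-K) = 255 × 0.24 × 0.67 = 41.004 → 41
= RGB(169, 137, 41)


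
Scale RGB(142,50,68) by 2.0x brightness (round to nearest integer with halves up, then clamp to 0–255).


Multiply each channel by 2.0, round half up, clamp to [0, 255]
R: 142×2.0 = 284 → clamp → 255
G: 50×2.0 = 100
B: 68×2.0 = 136
= RGB(255, 100, 136)


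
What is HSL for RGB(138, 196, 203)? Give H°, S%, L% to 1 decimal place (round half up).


Normalize: R'=138/255≈0.5412, G'=196/255≈0.7686, B'=203/255≈0.7961
Max=203/255, Min=138/255, Δ=Max-Min=65/255
L = (Max+Min)/2 = (203+138)/510 = 341/510 = 0.66862… → L = 66.9%
L > 0.5 → S = Δ/(2-Max-Min) = 65/(510-203-138) = 65/169 = 0.38461… → S = 38.5%
(the 1/255 factors cancel in S and H, so raw channel differences can be used)
Max is B' → H = 60 × ((R-G)/Δ + 4) = 60 × ((138-196)/65 + 4)
  -58/65 + 4 = -0.8923… + 4 = 3.1076…
  H = 60 × 3.1076… = 186.461…° → H = 186.5°
= HSL(186.5°, 38.5%, 66.9%)


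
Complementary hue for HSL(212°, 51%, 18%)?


Complement = opposite side of color wheel = hue + 180°
H' = (212 + 180) mod 360 = 32°
S and L unchanged.
= HSL(32°, 51%, 18%)


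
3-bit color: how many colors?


Colors = 2^bits = 2^3
= 8 colors


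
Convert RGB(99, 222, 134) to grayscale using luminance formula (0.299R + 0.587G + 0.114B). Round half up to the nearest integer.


Gray = 0.299×R + 0.587×G + 0.114×B
Gray = 0.299×99 + 0.587×222 + 0.114×134
Gray = 29.601 + 130.314 + 15.276
Gray = 175.191 → round half up → 175
Gray = 175


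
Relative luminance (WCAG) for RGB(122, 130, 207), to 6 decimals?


Linearize each channel (sRGB transfer function): c = v/255; c_lin = c/12.92 if c ≤ 0.04045, else ((c+0.055)/1.055)^2.4
  R: 122/255 ≈ 0.478431 > 0.04045 → ((0.478431+0.055)/1.055)^2.4 ≈ 0.194618
  G: 130/255 ≈ 0.509804 > 0.04045 → ((0.509804+0.055)/1.055)^2.4 ≈ 0.223228
  B: 207/255 ≈ 0.811765 > 0.04045 → ((0.811765+0.055)/1.055)^2.4 ≈ 0.623960
R_lin = 0.194618, G_lin = 0.223228, B_lin = 0.623960
L = 0.2126×R + 0.7152×G + 0.0722×B
L = 0.2126×0.194618 + 0.7152×0.223228 + 0.0722×0.623960
L ≈ 0.246078


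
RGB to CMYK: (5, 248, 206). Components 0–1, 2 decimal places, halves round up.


R'=5/255≈0.0196, G'=248/255≈0.9725, B'=206/255≈0.8078
K = 1 - max(R',G',B') = 1 - 248/255 = 7/255 = 0.02745… → 0.03
(1-R'-K)/(1-K) simplifies to (max-R)/max with max = 248:
C = (248-5)/248 = 243/248 = 0.97983… → 0.98
M = (248-248)/248 = 0/248 = 0 → 0.00
Y = (248-206)/248 = 42/248 = 0.16935… → 0.17
= CMYK(0.98, 0.00, 0.17, 0.03)


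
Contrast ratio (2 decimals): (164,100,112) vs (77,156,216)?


Linearize each sRGB channel c=v/255: c/12.92 if c ≤ 0.04045 else ((c+0.055)/1.055)^2.4
L = 0.2126×R_lin + 0.7152×G_lin + 0.0722×B_lin
Color 1 (164,100,112):
  R=164: 164/255≈0.6431 > 0.04045 → ((0.6431+0.055)/1.055)^2.4 ≈ 0.37124
  G=100: 100/255≈0.3922 > 0.04045 → ((0.3922+0.055)/1.055)^2.4 ≈ 0.12744
  B=112: 112/255≈0.4392 > 0.04045 → ((0.4392+0.055)/1.055)^2.4 ≈ 0.16203
  L1 = 0.2126×0.37124 + 0.7152×0.12744 + 0.0722×0.16203 ≈ 0.18177
Color 2 (77,156,216):
  R=77: 77/255≈0.3020 > 0.04045 → ((0.3020+0.055)/1.055)^2.4 ≈ 0.07421
  G=156: 156/255≈0.6118 > 0.04045 → ((0.6118+0.055)/1.055)^2.4 ≈ 0.33245
  B=216: 216/255≈0.8471 > 0.04045 → ((0.8471+0.055)/1.055)^2.4 ≈ 0.68669
  L2 = 0.2126×0.07421 + 0.7152×0.33245 + 0.0722×0.68669 ≈ 0.30313
Lighter = 0.30313, Darker = 0.18177
Ratio = (L_lighter + 0.05) / (L_darker + 0.05)
Ratio = (0.30313 + 0.05) / (0.18177 + 0.05) = 0.35313 / 0.23177 ≈ 1.5236
Ratio ≈ 1.52:1


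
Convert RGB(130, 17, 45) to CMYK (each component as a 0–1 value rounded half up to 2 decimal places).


R'=130/255≈0.5098, G'=17/255≈0.0667, B'=45/255≈0.1765
K = 1 - max(R',G',B') = 1 - 130/255 = 125/255 = 0.49019… → 0.49
(1-R'-K)/(1-K) simplifies to (max-R)/max with max = 130:
C = (130-130)/130 = 0/130 = 0 → 0.00
M = (130-17)/130 = 113/130 = 0.86923… → 0.87
Y = (130-45)/130 = 85/130 = 0.65384… → 0.65
= CMYK(0.00, 0.87, 0.65, 0.49)


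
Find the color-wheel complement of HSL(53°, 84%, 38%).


Complement = opposite side of color wheel = hue + 180°
H' = (53 + 180) mod 360 = 233°
S and L unchanged.
= HSL(233°, 84%, 38%)


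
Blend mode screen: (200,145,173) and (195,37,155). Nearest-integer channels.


Screen: C = 255 - (255-A)×(255-B)/255, rounded to nearest integer
R: 255 - (255-200)×(255-195)/255 = 255 - 3300/255 ≈ 255 - 12.941 = 242.059 → 242
G: 255 - (255-145)×(255-37)/255 = 255 - 23980/255 ≈ 255 - 94.039 = 160.961 → 161
B: 255 - (255-173)×(255-155)/255 = 255 - 8200/255 ≈ 255 - 32.157 = 222.843 → 223
= RGB(242, 161, 223)


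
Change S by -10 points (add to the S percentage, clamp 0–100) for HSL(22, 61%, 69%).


Original S = 61%
Adjustment = -10 percentage points
New S = 61 + (-10) = 51
Clamp to [0, 100] → 51
= HSL(22°, 51%, 69%)


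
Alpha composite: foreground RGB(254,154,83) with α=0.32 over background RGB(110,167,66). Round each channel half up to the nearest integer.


C = α×F + (1-α)×B, with 1-α = 0.68
R: 0.32×254 + 0.68×110 = 81.28 + 74.80 = 156.08 → 156
G: 0.32×154 + 0.68×167 = 49.28 + 113.56 = 162.84 → 163
B: 0.32×83 + 0.68×66 = 26.56 + 44.88 = 71.44 → 71
= RGB(156, 163, 71)


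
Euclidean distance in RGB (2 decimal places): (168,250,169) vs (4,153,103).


d = √[(R₁-R₂)² + (G₁-G₂)² + (B₁-B₂)²]
d = √[(168-4)² + (250-153)² + (169-103)²]
d = √[26896 + 9409 + 4356]
d = √40661
d ≈ 201.65


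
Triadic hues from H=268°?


Triadic: equally spaced at 120° intervals
H1 = 268°
H2 = (268 + 120) mod 360 = 28°
H3 = (268 + 240) mod 360 = 148°
Triadic = 268°, 28°, 148°


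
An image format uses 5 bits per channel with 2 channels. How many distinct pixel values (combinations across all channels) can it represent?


Total bits = 5 bits/channel × 2 channels = 10 bits
Distinct pixel values = 2^10
= 1,024 pixel values


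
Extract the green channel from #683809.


Color: #683809
R = 68 = 104
G = 38 = 56
B = 09 = 9
Green = 56


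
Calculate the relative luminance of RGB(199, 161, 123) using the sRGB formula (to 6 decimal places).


Linearize each channel (sRGB transfer function): c = v/255; c_lin = c/12.92 if c ≤ 0.04045, else ((c+0.055)/1.055)^2.4
  R: 199/255 ≈ 0.780392 > 0.04045 → ((0.780392+0.055)/1.055)^2.4 ≈ 0.571125
  G: 161/255 ≈ 0.631373 > 0.04045 → ((0.631373+0.055)/1.055)^2.4 ≈ 0.356400
  B: 123/255 ≈ 0.482353 > 0.04045 → ((0.482353+0.055)/1.055)^2.4 ≈ 0.198069
R_lin = 0.571125, G_lin = 0.356400, B_lin = 0.198069
L = 0.2126×R + 0.7152×G + 0.0722×B
L = 0.2126×0.571125 + 0.7152×0.356400 + 0.0722×0.198069
L ≈ 0.390619


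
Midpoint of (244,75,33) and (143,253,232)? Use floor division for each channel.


Midpoint: each channel = ⌊(C₁+C₂)/2⌋
R: ⌊(244+143)/2⌋ = 193
G: ⌊(75+253)/2⌋ = 164
B: ⌊(33+232)/2⌋ = 132
= RGB(193, 164, 132)


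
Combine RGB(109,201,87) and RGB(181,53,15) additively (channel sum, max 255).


Additive: each channel = min(255, C₁+C₂)
R: 109+181 = 290 → 255
G: 201+53 = 254 → 254
B: 87+15 = 102 → 102
= RGB(255, 254, 102)


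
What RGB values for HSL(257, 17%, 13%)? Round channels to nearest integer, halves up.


H=257°, S=0.17, L=0.13
C = (1-|2L-1|)×S = (1-|-0.74|)×0.17 = 0.0442
H' = H/60 = 257/60 ≈ 4.2833; X = C×(1-|H' mod 2 - 1|) ≈ 0.0125
m = L - C/2 = 0.13 - 0.0221 = 0.1079
Sector ⌊H'⌋ = 4 → (R',G',B') = (≈0.0125, 0.0, 0.0442)
RGB = ((R'+m)×255, (G'+m)×255, (B'+m)×255) = (30.70795, 27.5145, 38.7855)
Round half up → RGB(31, 28, 39)


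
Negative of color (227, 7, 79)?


Invert: (255-R, 255-G, 255-B)
R: 255-227 = 28
G: 255-7 = 248
B: 255-79 = 176
= RGB(28, 248, 176)


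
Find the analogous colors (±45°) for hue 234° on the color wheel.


Base hue: 234°
Left analog: (234 - 45) mod 360 = 189°
Right analog: (234 + 45) mod 360 = 279°
Analogous hues = 189° and 279°


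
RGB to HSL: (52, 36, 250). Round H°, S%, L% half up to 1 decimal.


Normalize: R'=52/255≈0.2039, G'=36/255≈0.1412, B'=250/255≈0.9804
Max=250/255, Min=36/255, Δ=Max-Min=214/255
L = (Max+Min)/2 = (250+36)/510 = 286/510 = 0.56078… → L = 56.1%
L > 0.5 → S = Δ/(2-Max-Min) = 214/(510-250-36) = 214/224 = 0.95535… → S = 95.5%
(the 1/255 factors cancel in S and H, so raw channel differences can be used)
Max is B' → H = 60 × ((R-G)/Δ + 4) = 60 × ((52-36)/214 + 4)
  16/214 + 4 = 0.0747… + 4 = 4.0747…
  H = 60 × 4.0747… = 244.485…° → H = 244.5°
= HSL(244.5°, 95.5%, 56.1%)


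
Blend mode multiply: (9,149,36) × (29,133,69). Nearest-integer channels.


Multiply: C = A×B/255, rounded to nearest integer
R: 9×29/255 = 261/255 ≈ 1.024 → 1
G: 149×133/255 = 19817/255 ≈ 77.714 → 78
B: 36×69/255 = 2484/255 ≈ 9.741 → 10
= RGB(1, 78, 10)


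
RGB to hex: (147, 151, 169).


R = 147 → 93 (hex)
G = 151 → 97 (hex)
B = 169 → A9 (hex)
Hex = #9397A9


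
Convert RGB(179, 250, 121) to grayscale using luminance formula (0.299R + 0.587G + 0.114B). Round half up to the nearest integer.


Gray = 0.299×R + 0.587×G + 0.114×B
Gray = 0.299×179 + 0.587×250 + 0.114×121
Gray = 53.521 + 146.750 + 13.794
Gray = 214.065 → round half up → 214
Gray = 214


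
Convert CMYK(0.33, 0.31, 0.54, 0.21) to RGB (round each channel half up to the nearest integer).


R = 255 × (1-C) × (1-K) = 255 × 0.67 × 0.79 = 134.9715 → 135
G = 255 × (1-M) × (1-K) = 255 × 0.69 × 0.79 = 139.0005 → 139
B = 255 × (1-Y) × (1-K) = 255 × 0.46 × 0.79 = 92.667 → 93
= RGB(135, 139, 93)


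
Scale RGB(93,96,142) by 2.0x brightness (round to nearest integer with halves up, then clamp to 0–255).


Multiply each channel by 2.0, round half up, clamp to [0, 255]
R: 93×2.0 = 186
G: 96×2.0 = 192
B: 142×2.0 = 284 → clamp → 255
= RGB(186, 192, 255)


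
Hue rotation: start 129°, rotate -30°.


New hue = (H + rotation) mod 360
New hue = (129 -30) mod 360
= 99 mod 360
= 99°


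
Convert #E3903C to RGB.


E3 → 227 (R)
90 → 144 (G)
3C → 60 (B)
= RGB(227, 144, 60)


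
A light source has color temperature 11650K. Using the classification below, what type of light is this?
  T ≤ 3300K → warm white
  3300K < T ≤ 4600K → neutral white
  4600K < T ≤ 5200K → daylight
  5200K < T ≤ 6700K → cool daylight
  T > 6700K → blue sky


Temperature: 11650K
11650K > 6700K → blue sky
Classification: blue sky


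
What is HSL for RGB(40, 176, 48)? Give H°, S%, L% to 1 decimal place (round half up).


Normalize: R'=40/255≈0.1569, G'=176/255≈0.6902, B'=48/255≈0.1882
Max=176/255, Min=40/255, Δ=Max-Min=136/255
L = (Max+Min)/2 = (176+40)/510 = 216/510 = 0.42352… → L = 42.4%
L ≤ 0.5 → S = Δ/(Max+Min) = 136/(176+40) = 136/216 = 0.62962… → S = 63.0%
(the 1/255 factors cancel in S and H, so raw channel differences can be used)
Max is G' → H = 60 × ((B-R)/Δ + 2) = 60 × ((48-40)/136 + 2)
  8/136 + 2 = 0.0588… + 2 = 2.0588…
  H = 60 × 2.0588… = 123.529…° → H = 123.5°
= HSL(123.5°, 63.0%, 42.4%)


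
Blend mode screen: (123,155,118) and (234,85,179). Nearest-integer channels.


Screen: C = 255 - (255-A)×(255-B)/255, rounded to nearest integer
R: 255 - (255-123)×(255-234)/255 = 255 - 2772/255 ≈ 255 - 10.871 = 244.129 → 244
G: 255 - (255-155)×(255-85)/255 = 255 - 17000/255 ≈ 255 - 66.667 = 188.333 → 188
B: 255 - (255-118)×(255-179)/255 = 255 - 10412/255 ≈ 255 - 40.831 = 214.169 → 214
= RGB(244, 188, 214)


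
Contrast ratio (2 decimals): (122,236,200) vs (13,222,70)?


Linearize each sRGB channel c=v/255: c/12.92 if c ≤ 0.04045 else ((c+0.055)/1.055)^2.4
L = 0.2126×R_lin + 0.7152×G_lin + 0.0722×B_lin
Color 1 (122,236,200):
  R=122: 122/255≈0.4784 > 0.04045 → ((0.4784+0.055)/1.055)^2.4 ≈ 0.19462
  G=236: 236/255≈0.9255 > 0.04045 → ((0.9255+0.055)/1.055)^2.4 ≈ 0.83880
  B=200: 200/255≈0.7843 > 0.04045 → ((0.7843+0.055)/1.055)^2.4 ≈ 0.57758
  L1 = 0.2126×0.19462 + 0.7152×0.83880 + 0.0722×0.57758 ≈ 0.68299
Color 2 (13,222,70):
  R=13: 13/255≈0.0510 > 0.04045 → ((0.0510+0.055)/1.055)^2.4 ≈ 0.00402
  G=222: 222/255≈0.8706 > 0.04045 → ((0.8706+0.055)/1.055)^2.4 ≈ 0.73046
  B=70: 70/255≈0.2745 > 0.04045 → ((0.2745+0.055)/1.055)^2.4 ≈ 0.06125
  L2 = 0.2126×0.00402 + 0.7152×0.73046 + 0.0722×0.06125 ≈ 0.52770
Lighter = 0.68299, Darker = 0.52770
Ratio = (L_lighter + 0.05) / (L_darker + 0.05)
Ratio = (0.68299 + 0.05) / (0.52770 + 0.05) = 0.73299 / 0.57770 ≈ 1.2688
Ratio ≈ 1.27:1


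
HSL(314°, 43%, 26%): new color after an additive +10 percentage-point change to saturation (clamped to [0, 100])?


Original S = 43%
Adjustment = +10 percentage points
New S = 43 + (10) = 53
Clamp to [0, 100] → 53
= HSL(314°, 53%, 26%)


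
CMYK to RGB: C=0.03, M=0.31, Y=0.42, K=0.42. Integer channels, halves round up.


R = 255 × (1-C) × (1-K) = 255 × 0.97 × 0.58 = 143.463 → 143
G = 255 × (1-M) × (1-K) = 255 × 0.69 × 0.58 = 102.051 → 102
B = 255 × (1-Y) × (1-K) = 255 × 0.58 × 0.58 = 85.782 → 86
= RGB(143, 102, 86)


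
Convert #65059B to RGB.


65 → 101 (R)
05 → 5 (G)
9B → 155 (B)
= RGB(101, 5, 155)


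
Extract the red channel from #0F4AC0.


Color: #0F4AC0
R = 0F = 15
G = 4A = 74
B = C0 = 192
Red = 15


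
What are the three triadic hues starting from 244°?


Triadic: equally spaced at 120° intervals
H1 = 244°
H2 = (244 + 120) mod 360 = 4°
H3 = (244 + 240) mod 360 = 124°
Triadic = 244°, 4°, 124°


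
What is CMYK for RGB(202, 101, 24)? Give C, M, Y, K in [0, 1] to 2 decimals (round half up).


R'=202/255≈0.7922, G'=101/255≈0.3961, B'=24/255≈0.0941
K = 1 - max(R',G',B') = 1 - 202/255 = 53/255 = 0.20784… → 0.21
(1-R'-K)/(1-K) simplifies to (max-R)/max with max = 202:
C = (202-202)/202 = 0/202 = 0 → 0.00
M = (202-101)/202 = 101/202 = 0.5 → 0.50
Y = (202-24)/202 = 178/202 = 0.88118… → 0.88
= CMYK(0.00, 0.50, 0.88, 0.21)


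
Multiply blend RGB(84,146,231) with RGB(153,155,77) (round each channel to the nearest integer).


Multiply: C = A×B/255, rounded to nearest integer
R: 84×153/255 = 12852/255 ≈ 50.400 → 50
G: 146×155/255 = 22630/255 ≈ 88.745 → 89
B: 231×77/255 = 17787/255 ≈ 69.753 → 70
= RGB(50, 89, 70)


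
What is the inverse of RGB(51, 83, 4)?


Invert: (255-R, 255-G, 255-B)
R: 255-51 = 204
G: 255-83 = 172
B: 255-4 = 251
= RGB(204, 172, 251)


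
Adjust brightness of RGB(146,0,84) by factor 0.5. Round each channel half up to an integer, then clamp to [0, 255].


Multiply each channel by 0.5, round half up, clamp to [0, 255]
R: 146×0.5 = 73
G: 0×0.5 = 0
B: 84×0.5 = 42
= RGB(73, 0, 42)


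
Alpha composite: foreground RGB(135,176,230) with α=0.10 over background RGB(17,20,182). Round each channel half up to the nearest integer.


C = α×F + (1-α)×B, with 1-α = 0.90
R: 0.10×135 + 0.90×17 = 13.50 + 15.30 = 28.80 → 29
G: 0.10×176 + 0.90×20 = 17.60 + 18.00 = 35.60 → 36
B: 0.10×230 + 0.90×182 = 23.00 + 163.80 = 186.80 → 187
= RGB(29, 36, 187)


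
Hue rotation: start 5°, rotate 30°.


New hue = (H + rotation) mod 360
New hue = (5 + 30) mod 360
= 35 mod 360
= 35°


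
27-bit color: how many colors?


Colors = 2^bits = 2^27
= 134,217,728 colors


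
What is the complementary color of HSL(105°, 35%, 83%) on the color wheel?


Complement = opposite side of color wheel = hue + 180°
H' = (105 + 180) mod 360 = 285°
S and L unchanged.
= HSL(285°, 35%, 83%)


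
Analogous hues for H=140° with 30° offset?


Base hue: 140°
Left analog: (140 - 30) mod 360 = 110°
Right analog: (140 + 30) mod 360 = 170°
Analogous hues = 110° and 170°


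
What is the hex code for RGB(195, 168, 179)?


R = 195 → C3 (hex)
G = 168 → A8 (hex)
B = 179 → B3 (hex)
Hex = #C3A8B3


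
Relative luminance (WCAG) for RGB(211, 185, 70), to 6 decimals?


Linearize each channel (sRGB transfer function): c = v/255; c_lin = c/12.92 if c ≤ 0.04045, else ((c+0.055)/1.055)^2.4
  R: 211/255 ≈ 0.827451 > 0.04045 → ((0.827451+0.055)/1.055)^2.4 ≈ 0.651406
  G: 185/255 ≈ 0.725490 > 0.04045 → ((0.725490+0.055)/1.055)^2.4 ≈ 0.485150
  B: 70/255 ≈ 0.274510 > 0.04045 → ((0.274510+0.055)/1.055)^2.4 ≈ 0.061246
R_lin = 0.651406, G_lin = 0.485150, B_lin = 0.061246
L = 0.2126×R + 0.7152×G + 0.0722×B
L = 0.2126×0.651406 + 0.7152×0.485150 + 0.0722×0.061246
L ≈ 0.489890
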